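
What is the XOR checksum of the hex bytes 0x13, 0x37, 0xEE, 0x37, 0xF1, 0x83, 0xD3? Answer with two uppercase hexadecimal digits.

5C

XOR the bytes together:
  start with 0x13
  0x13 ⊕ 0x37 = 0x24
  0x24 ⊕ 0xEE = 0xCA
  0xCA ⊕ 0x37 = 0xFD
  0xFD ⊕ 0xF1 = 0x0C
  0x0C ⊕ 0x83 = 0x8F
  0x8F ⊕ 0xD3 = 0x5C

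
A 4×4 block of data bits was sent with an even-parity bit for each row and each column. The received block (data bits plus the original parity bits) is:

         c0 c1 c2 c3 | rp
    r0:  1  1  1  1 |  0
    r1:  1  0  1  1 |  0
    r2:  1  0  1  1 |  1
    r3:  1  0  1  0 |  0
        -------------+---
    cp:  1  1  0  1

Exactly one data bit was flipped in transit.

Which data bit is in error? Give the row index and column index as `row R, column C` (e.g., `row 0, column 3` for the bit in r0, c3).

Recompute each row's even parity and compare to rp:
  r0: data parity 0, sent rp 0 → ok
  r1: data parity 1, sent rp 0 → mismatch
  r2: data parity 1, sent rp 1 → ok
  r3: data parity 0, sent rp 0 → ok
Recompute each column's even parity and compare to cp:
  c0: data parity 0, sent cp 1 → mismatch
  c1: data parity 1, sent cp 1 → ok
  c2: data parity 0, sent cp 0 → ok
  c3: data parity 1, sent cp 1 → ok
Exactly one row (r1) and one column (c0) fail → the flipped bit is at their intersection.

row 1, column 0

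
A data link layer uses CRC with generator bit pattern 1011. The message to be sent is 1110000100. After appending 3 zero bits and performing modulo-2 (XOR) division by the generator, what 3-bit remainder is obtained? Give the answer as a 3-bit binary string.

Append 3 zeros: 1110000100000. Divide by 1011 (XOR where the leading bit is 1):
  pos 0: 1110 XOR 1011 = 0101
  pos 1: 1010 XOR 1011 = 0001
  pos 4: 1001 XOR 1011 = 0010
  pos 6: 1000 XOR 1011 = 0011
  pos 8: 1100 XOR 1011 = 0111
  pos 9: 1110 XOR 1011 = 0101
Remainder (last 3 bits) = 101. This is the CRC / FCS.

101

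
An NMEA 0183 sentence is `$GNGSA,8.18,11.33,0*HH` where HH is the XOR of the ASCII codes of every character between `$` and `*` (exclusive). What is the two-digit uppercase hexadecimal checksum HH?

XOR the ASCII codes of the payload characters:
  'G' = 0x47 → acc = 0x47
  'N' = 0x4E → acc = 0x09
  'G' = 0x47 → acc = 0x4E
  'S' = 0x53 → acc = 0x1D
  'A' = 0x41 → acc = 0x5C
  ',' = 0x2C → acc = 0x70
  '8' = 0x38 → acc = 0x48
  '.' = 0x2E → acc = 0x66
  '1' = 0x31 → acc = 0x57
  '8' = 0x38 → acc = 0x6F
  ',' = 0x2C → acc = 0x43
  '1' = 0x31 → acc = 0x72
  '1' = 0x31 → acc = 0x43
  '.' = 0x2E → acc = 0x6D
  '3' = 0x33 → acc = 0x5E
  '3' = 0x33 → acc = 0x6D
  ',' = 0x2C → acc = 0x41
  '0' = 0x30 → acc = 0x71
Checksum = 0x71.

71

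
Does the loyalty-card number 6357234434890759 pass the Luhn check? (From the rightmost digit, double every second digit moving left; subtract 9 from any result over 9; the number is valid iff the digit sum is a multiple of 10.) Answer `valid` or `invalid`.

invalid

From the right, keep odd positions and double even positions (subtract 9 from any doubled value over 9):
  doubled (positions 2,4,...): 1 0 7 6 8 4 1 3 → sum 30
  kept (positions 1,3,...): 9 7 9 4 4 3 7 3 → sum 46
Total = 76.
76 mod 10 = 6, so the number is invalid.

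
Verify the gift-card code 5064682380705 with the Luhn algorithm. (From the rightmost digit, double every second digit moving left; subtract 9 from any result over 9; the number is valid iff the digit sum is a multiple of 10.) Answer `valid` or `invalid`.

valid

From the right, keep odd positions and double even positions (subtract 9 from any doubled value over 9):
  doubled (positions 2,4,...): 0 0 6 7 8 0 → sum 21
  kept (positions 1,3,...): 5 7 8 2 6 6 5 → sum 39
Total = 60.
60 mod 10 = 0, so the number is valid.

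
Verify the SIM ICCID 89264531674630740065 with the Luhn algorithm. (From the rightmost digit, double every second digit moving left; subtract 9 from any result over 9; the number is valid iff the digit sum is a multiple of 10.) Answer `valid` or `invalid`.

From the right, keep odd positions and double even positions (subtract 9 from any doubled value over 9):
  doubled (positions 2,4,...): 3 0 5 6 8 3 6 8 4 7 → sum 50
  kept (positions 1,3,...): 5 0 4 0 6 7 1 5 6 9 → sum 43
Total = 93.
93 mod 10 = 3, so the number is invalid.

invalid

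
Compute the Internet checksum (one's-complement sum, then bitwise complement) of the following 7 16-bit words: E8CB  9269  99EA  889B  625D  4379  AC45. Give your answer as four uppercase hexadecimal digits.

One's-complement addition (fold any carry out of bit 15 back into bit 0):
  0xE8CB + 0x9269 = 0x17B34 → wrap carry → 0x7B35
  0x7B35 + 0x99EA = 0x1151F → wrap carry → 0x1520
  0x1520 + 0x889B = 0x09DBB
  0x9DBB + 0x625D = 0x10018 → wrap carry → 0x0019
  0x0019 + 0x4379 = 0x04392
  0x4392 + 0xAC45 = 0x0EFD7
One's-complement sum = 0xEFD7.
Checksum = ~0xEFD7 & 0xFFFF = 0x1028.

1028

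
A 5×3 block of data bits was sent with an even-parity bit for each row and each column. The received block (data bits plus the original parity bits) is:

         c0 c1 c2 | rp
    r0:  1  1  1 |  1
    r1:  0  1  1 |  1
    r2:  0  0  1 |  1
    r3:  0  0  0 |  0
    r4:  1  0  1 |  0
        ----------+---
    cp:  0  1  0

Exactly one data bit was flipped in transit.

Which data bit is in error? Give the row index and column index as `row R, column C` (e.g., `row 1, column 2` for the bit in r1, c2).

row 1, column 1

Recompute each row's even parity and compare to rp:
  r0: data parity 1, sent rp 1 → ok
  r1: data parity 0, sent rp 1 → mismatch
  r2: data parity 1, sent rp 1 → ok
  r3: data parity 0, sent rp 0 → ok
  r4: data parity 0, sent rp 0 → ok
Recompute each column's even parity and compare to cp:
  c0: data parity 0, sent cp 0 → ok
  c1: data parity 0, sent cp 1 → mismatch
  c2: data parity 0, sent cp 0 → ok
Exactly one row (r1) and one column (c1) fail → the flipped bit is at their intersection.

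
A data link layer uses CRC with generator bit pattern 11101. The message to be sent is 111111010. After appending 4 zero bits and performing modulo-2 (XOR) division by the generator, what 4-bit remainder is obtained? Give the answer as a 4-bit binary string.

Append 4 zeros: 1111110100000. Divide by 11101 (XOR where the leading bit is 1):
  pos 0: 11111 XOR 11101 = 00010
  pos 3: 10101 XOR 11101 = 01000
  pos 4: 10000 XOR 11101 = 01101
  pos 5: 11010 XOR 11101 = 00111
  pos 7: 11100 XOR 11101 = 00001
Remainder (last 4 bits) = 0010. This is the CRC / FCS.

0010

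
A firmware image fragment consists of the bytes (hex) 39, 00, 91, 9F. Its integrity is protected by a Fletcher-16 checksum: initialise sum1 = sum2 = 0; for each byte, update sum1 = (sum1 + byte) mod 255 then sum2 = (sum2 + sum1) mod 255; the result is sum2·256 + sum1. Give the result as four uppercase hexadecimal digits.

Running sums (mod 255):
  after byte 0 (39): sum1=57, sum2=57
  after byte 1 (00): sum1=57, sum2=114
  after byte 2 (91): sum1=202, sum2=61
  after byte 3 (9F): sum1=106, sum2=167
Checksum = sum2·256 + sum1 = 167·256 + 106 = 42858 = 0xA76A.

A76A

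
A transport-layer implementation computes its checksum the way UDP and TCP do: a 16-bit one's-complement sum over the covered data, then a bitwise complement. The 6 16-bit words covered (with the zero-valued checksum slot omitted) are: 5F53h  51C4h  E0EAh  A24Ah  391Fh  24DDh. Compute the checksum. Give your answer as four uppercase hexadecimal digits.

One's-complement addition (fold any carry out of bit 15 back into bit 0):
  0x5F53 + 0x51C4 = 0x0B117
  0xB117 + 0xE0EA = 0x19201 → wrap carry → 0x9202
  0x9202 + 0xA24A = 0x1344C → wrap carry → 0x344D
  0x344D + 0x391F = 0x06D6C
  0x6D6C + 0x24DD = 0x09249
One's-complement sum = 0x9249.
Checksum = ~0x9249 & 0xFFFF = 0x6DB6.

6DB6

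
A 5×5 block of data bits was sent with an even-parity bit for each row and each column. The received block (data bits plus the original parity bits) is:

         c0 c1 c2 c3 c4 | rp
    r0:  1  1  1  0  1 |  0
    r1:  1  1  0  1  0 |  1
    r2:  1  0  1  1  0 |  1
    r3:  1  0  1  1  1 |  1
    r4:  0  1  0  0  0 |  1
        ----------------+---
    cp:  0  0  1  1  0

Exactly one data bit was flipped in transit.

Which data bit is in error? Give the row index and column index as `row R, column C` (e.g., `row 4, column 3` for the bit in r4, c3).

row 3, column 1

Recompute each row's even parity and compare to rp:
  r0: data parity 0, sent rp 0 → ok
  r1: data parity 1, sent rp 1 → ok
  r2: data parity 1, sent rp 1 → ok
  r3: data parity 0, sent rp 1 → mismatch
  r4: data parity 1, sent rp 1 → ok
Recompute each column's even parity and compare to cp:
  c0: data parity 0, sent cp 0 → ok
  c1: data parity 1, sent cp 0 → mismatch
  c2: data parity 1, sent cp 1 → ok
  c3: data parity 1, sent cp 1 → ok
  c4: data parity 0, sent cp 0 → ok
Exactly one row (r3) and one column (c1) fail → the flipped bit is at their intersection.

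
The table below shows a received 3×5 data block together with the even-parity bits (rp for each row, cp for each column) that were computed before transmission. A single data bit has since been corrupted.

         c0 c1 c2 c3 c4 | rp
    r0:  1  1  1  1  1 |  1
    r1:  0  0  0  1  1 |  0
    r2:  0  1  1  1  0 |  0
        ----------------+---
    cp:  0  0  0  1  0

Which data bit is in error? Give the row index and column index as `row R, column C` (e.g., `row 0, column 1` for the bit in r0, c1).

Recompute each row's even parity and compare to rp:
  r0: data parity 1, sent rp 1 → ok
  r1: data parity 0, sent rp 0 → ok
  r2: data parity 1, sent rp 0 → mismatch
Recompute each column's even parity and compare to cp:
  c0: data parity 1, sent cp 0 → mismatch
  c1: data parity 0, sent cp 0 → ok
  c2: data parity 0, sent cp 0 → ok
  c3: data parity 1, sent cp 1 → ok
  c4: data parity 0, sent cp 0 → ok
Exactly one row (r2) and one column (c0) fail → the flipped bit is at their intersection.

row 2, column 0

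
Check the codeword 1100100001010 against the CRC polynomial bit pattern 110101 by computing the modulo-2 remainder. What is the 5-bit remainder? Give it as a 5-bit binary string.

01110

Modulo-2 division of 1100100001010 by 110101:
  pos 0: 110010 XOR 110101 = 000111
  pos 3: 111000 XOR 110101 = 001101
  pos 5: 110110 XOR 110101 = 000011
Remainder = 01110 (nonzero — an error is detected).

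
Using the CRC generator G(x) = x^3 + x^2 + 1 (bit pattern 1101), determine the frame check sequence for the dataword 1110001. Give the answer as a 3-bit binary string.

010

Append 3 zeros: 1110001000. Divide by 1101 (XOR where the leading bit is 1):
  pos 0: 1110 XOR 1101 = 0011
  pos 2: 1100 XOR 1101 = 0001
  pos 5: 1100 XOR 1101 = 0001
Remainder (last 3 bits) = 010. This is the CRC / FCS.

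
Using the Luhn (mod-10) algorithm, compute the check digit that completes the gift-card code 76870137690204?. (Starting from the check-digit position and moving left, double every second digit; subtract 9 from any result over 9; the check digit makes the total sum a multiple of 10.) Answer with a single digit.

Partial digits right→left: 4 0 2 0 9 6 7 3 1 0 7 8 6 7
Double every second digit counting from the check-digit position (so the 1st, 3rd, 5th, ... of the partial from the right).
  doubled (with −9 where >9): 8 4 9 5 2 5 3 → sum 36
  kept as-is: 0 0 6 3 0 8 7 → sum 24
Total = 36 + 24 = 60.
Check digit = (10 − (60 mod 10)) mod 10 = 0.

0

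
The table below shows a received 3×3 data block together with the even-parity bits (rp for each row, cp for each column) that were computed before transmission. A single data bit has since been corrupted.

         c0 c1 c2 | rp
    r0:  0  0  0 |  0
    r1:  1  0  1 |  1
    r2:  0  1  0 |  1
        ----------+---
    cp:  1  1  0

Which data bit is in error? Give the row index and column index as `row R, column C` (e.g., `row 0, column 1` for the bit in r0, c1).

row 1, column 2

Recompute each row's even parity and compare to rp:
  r0: data parity 0, sent rp 0 → ok
  r1: data parity 0, sent rp 1 → mismatch
  r2: data parity 1, sent rp 1 → ok
Recompute each column's even parity and compare to cp:
  c0: data parity 1, sent cp 1 → ok
  c1: data parity 1, sent cp 1 → ok
  c2: data parity 1, sent cp 0 → mismatch
Exactly one row (r1) and one column (c2) fail → the flipped bit is at their intersection.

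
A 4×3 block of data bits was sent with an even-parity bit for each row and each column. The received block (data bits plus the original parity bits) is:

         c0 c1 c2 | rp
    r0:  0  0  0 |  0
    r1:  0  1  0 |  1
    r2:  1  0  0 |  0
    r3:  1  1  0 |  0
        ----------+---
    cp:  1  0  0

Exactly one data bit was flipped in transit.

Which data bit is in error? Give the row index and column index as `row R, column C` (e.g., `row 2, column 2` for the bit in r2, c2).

Recompute each row's even parity and compare to rp:
  r0: data parity 0, sent rp 0 → ok
  r1: data parity 1, sent rp 1 → ok
  r2: data parity 1, sent rp 0 → mismatch
  r3: data parity 0, sent rp 0 → ok
Recompute each column's even parity and compare to cp:
  c0: data parity 0, sent cp 1 → mismatch
  c1: data parity 0, sent cp 0 → ok
  c2: data parity 0, sent cp 0 → ok
Exactly one row (r2) and one column (c0) fail → the flipped bit is at their intersection.

row 2, column 0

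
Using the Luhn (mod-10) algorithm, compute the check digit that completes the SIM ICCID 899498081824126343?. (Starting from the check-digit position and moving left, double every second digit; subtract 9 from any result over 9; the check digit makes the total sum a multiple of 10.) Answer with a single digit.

8

Partial digits right→left: 3 4 3 6 2 1 4 2 8 1 8 0 8 9 4 9 9 8
Double every second digit counting from the check-digit position (so the 1st, 3rd, 5th, ... of the partial from the right).
  doubled (with −9 where >9): 6 6 4 8 7 7 7 8 9 → sum 62
  kept as-is: 4 6 1 2 1 0 9 9 8 → sum 40
Total = 62 + 40 = 102.
Check digit = (10 − (102 mod 10)) mod 10 = 8.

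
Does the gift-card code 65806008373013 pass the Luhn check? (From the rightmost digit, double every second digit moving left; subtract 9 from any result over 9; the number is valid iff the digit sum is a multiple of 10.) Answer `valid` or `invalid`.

From the right, keep odd positions and double even positions (subtract 9 from any doubled value over 9):
  doubled (positions 2,4,...): 2 6 6 0 3 7 3 → sum 27
  kept (positions 1,3,...): 3 0 7 8 0 0 5 → sum 23
Total = 50.
50 mod 10 = 0, so the number is valid.

valid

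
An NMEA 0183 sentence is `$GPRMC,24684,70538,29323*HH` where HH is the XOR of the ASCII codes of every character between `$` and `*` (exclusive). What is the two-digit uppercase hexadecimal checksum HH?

XOR the ASCII codes of the payload characters:
  'G' = 0x47 → acc = 0x47
  'P' = 0x50 → acc = 0x17
  'R' = 0x52 → acc = 0x45
  'M' = 0x4D → acc = 0x08
  'C' = 0x43 → acc = 0x4B
  ',' = 0x2C → acc = 0x67
  '2' = 0x32 → acc = 0x55
  '4' = 0x34 → acc = 0x61
  '6' = 0x36 → acc = 0x57
  '8' = 0x38 → acc = 0x6F
  '4' = 0x34 → acc = 0x5B
  ',' = 0x2C → acc = 0x77
  '7' = 0x37 → acc = 0x40
  '0' = 0x30 → acc = 0x70
  '5' = 0x35 → acc = 0x45
  '3' = 0x33 → acc = 0x76
  '8' = 0x38 → acc = 0x4E
  ',' = 0x2C → acc = 0x62
  '2' = 0x32 → acc = 0x50
  '9' = 0x39 → acc = 0x69
  '3' = 0x33 → acc = 0x5A
  '2' = 0x32 → acc = 0x68
  '3' = 0x33 → acc = 0x5B
Checksum = 0x5B.

5B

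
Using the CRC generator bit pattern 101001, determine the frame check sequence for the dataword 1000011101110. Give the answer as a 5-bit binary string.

11111

Append 5 zeros: 100001110111000000. Divide by 101001 (XOR where the leading bit is 1):
  pos 0: 100001 XOR 101001 = 001000
  pos 2: 100011 XOR 101001 = 001010
  pos 4: 101001 XOR 101001 = 000000
  pos 10: 110000 XOR 101001 = 011001
  pos 11: 110010 XOR 101001 = 011011
  pos 12: 110110 XOR 101001 = 011111
Remainder (last 5 bits) = 11111. This is the CRC / FCS.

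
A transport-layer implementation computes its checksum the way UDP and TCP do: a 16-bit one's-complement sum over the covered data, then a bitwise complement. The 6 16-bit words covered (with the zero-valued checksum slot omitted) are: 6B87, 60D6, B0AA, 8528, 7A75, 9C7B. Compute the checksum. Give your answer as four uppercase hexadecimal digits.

E6DD

One's-complement addition (fold any carry out of bit 15 back into bit 0):
  0x6B87 + 0x60D6 = 0x0CC5D
  0xCC5D + 0xB0AA = 0x17D07 → wrap carry → 0x7D08
  0x7D08 + 0x8528 = 0x10230 → wrap carry → 0x0231
  0x0231 + 0x7A75 = 0x07CA6
  0x7CA6 + 0x9C7B = 0x11921 → wrap carry → 0x1922
One's-complement sum = 0x1922.
Checksum = ~0x1922 & 0xFFFF = 0xE6DD.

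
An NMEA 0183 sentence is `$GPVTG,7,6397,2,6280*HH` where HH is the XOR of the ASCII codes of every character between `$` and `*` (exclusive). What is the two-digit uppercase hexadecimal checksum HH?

50

XOR the ASCII codes of the payload characters:
  'G' = 0x47 → acc = 0x47
  'P' = 0x50 → acc = 0x17
  'V' = 0x56 → acc = 0x41
  'T' = 0x54 → acc = 0x15
  'G' = 0x47 → acc = 0x52
  ',' = 0x2C → acc = 0x7E
  '7' = 0x37 → acc = 0x49
  ',' = 0x2C → acc = 0x65
  '6' = 0x36 → acc = 0x53
  '3' = 0x33 → acc = 0x60
  '9' = 0x39 → acc = 0x59
  '7' = 0x37 → acc = 0x6E
  ',' = 0x2C → acc = 0x42
  '2' = 0x32 → acc = 0x70
  ',' = 0x2C → acc = 0x5C
  '6' = 0x36 → acc = 0x6A
  '2' = 0x32 → acc = 0x58
  '8' = 0x38 → acc = 0x60
  '0' = 0x30 → acc = 0x50
Checksum = 0x50.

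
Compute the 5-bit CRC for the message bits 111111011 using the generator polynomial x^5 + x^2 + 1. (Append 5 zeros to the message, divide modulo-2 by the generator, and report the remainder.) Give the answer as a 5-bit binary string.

Append 5 zeros: 11111101100000. Divide by 100101 (XOR where the leading bit is 1):
  pos 0: 111111 XOR 100101 = 011010
  pos 1: 110100 XOR 100101 = 010001
  pos 2: 100011 XOR 100101 = 000110
  pos 5: 110100 XOR 100101 = 010001
  pos 6: 100010 XOR 100101 = 000111
Remainder (last 5 bits) = 11100. This is the CRC / FCS.

11100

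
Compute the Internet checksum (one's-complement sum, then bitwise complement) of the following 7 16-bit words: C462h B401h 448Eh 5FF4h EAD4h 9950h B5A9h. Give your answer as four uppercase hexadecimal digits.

A949

One's-complement addition (fold any carry out of bit 15 back into bit 0):
  0xC462 + 0xB401 = 0x17863 → wrap carry → 0x7864
  0x7864 + 0x448E = 0x0BCF2
  0xBCF2 + 0x5FF4 = 0x11CE6 → wrap carry → 0x1CE7
  0x1CE7 + 0xEAD4 = 0x107BB → wrap carry → 0x07BC
  0x07BC + 0x9950 = 0x0A10C
  0xA10C + 0xB5A9 = 0x156B5 → wrap carry → 0x56B6
One's-complement sum = 0x56B6.
Checksum = ~0x56B6 & 0xFFFF = 0xA949.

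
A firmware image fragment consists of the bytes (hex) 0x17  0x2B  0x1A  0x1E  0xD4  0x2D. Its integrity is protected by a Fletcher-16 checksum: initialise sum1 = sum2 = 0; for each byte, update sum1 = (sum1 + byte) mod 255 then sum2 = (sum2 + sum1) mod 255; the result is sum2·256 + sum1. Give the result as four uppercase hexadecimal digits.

Running sums (mod 255):
  after byte 0 (0x17): sum1=23, sum2=23
  after byte 1 (0x2B): sum1=66, sum2=89
  after byte 2 (0x1A): sum1=92, sum2=181
  after byte 3 (0x1E): sum1=122, sum2=48
  after byte 4 (0xD4): sum1=79, sum2=127
  after byte 5 (0x2D): sum1=124, sum2=251
Checksum = sum2·256 + sum1 = 251·256 + 124 = 64380 = 0xFB7C.

FB7C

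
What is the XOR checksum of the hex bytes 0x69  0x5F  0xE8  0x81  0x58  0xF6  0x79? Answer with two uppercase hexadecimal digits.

XOR the bytes together:
  start with 0x69
  0x69 ⊕ 0x5F = 0x36
  0x36 ⊕ 0xE8 = 0xDE
  0xDE ⊕ 0x81 = 0x5F
  0x5F ⊕ 0x58 = 0x07
  0x07 ⊕ 0xF6 = 0xF1
  0xF1 ⊕ 0x79 = 0x88

88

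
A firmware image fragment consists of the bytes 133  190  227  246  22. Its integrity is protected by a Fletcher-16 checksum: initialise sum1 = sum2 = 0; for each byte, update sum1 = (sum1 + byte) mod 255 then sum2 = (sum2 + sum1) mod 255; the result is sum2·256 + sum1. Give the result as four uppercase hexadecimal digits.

Running sums (mod 255):
  after byte 0 (133): sum1=133, sum2=133
  after byte 1 (190): sum1=68, sum2=201
  after byte 2 (227): sum1=40, sum2=241
  after byte 3 (246): sum1=31, sum2=17
  after byte 4 (22): sum1=53, sum2=70
Checksum = sum2·256 + sum1 = 70·256 + 53 = 17973 = 0x4635.

4635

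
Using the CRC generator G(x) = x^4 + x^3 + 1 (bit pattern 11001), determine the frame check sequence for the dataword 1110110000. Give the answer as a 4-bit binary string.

Append 4 zeros: 11101100000000. Divide by 11001 (XOR where the leading bit is 1):
  pos 0: 11101 XOR 11001 = 00100
  pos 2: 10010 XOR 11001 = 01011
  pos 3: 10110 XOR 11001 = 01111
  pos 4: 11110 XOR 11001 = 00111
  pos 6: 11100 XOR 11001 = 00101
  pos 8: 10100 XOR 11001 = 01101
  pos 9: 11010 XOR 11001 = 00011
Remainder (last 4 bits) = 0011. This is the CRC / FCS.

0011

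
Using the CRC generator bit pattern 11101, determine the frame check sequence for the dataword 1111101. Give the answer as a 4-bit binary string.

Append 4 zeros: 11111010000. Divide by 11101 (XOR where the leading bit is 1):
  pos 0: 11111 XOR 11101 = 00010
  pos 3: 10010 XOR 11101 = 01111
  pos 4: 11110 XOR 11101 = 00011
Remainder (last 4 bits) = 1100. This is the CRC / FCS.

1100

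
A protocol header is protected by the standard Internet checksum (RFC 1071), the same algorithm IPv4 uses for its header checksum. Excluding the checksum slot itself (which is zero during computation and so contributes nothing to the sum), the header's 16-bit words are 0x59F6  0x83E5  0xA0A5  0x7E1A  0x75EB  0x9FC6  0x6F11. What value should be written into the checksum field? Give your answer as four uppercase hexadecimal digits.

One's-complement addition (fold any carry out of bit 15 back into bit 0):
  0x59F6 + 0x83E5 = 0x0DDDB
  0xDDDB + 0xA0A5 = 0x17E80 → wrap carry → 0x7E81
  0x7E81 + 0x7E1A = 0x0FC9B
  0xFC9B + 0x75EB = 0x17286 → wrap carry → 0x7287
  0x7287 + 0x9FC6 = 0x1124D → wrap carry → 0x124E
  0x124E + 0x6F11 = 0x0815F
One's-complement sum = 0x815F.
Checksum = ~0x815F & 0xFFFF = 0x7EA0.

7EA0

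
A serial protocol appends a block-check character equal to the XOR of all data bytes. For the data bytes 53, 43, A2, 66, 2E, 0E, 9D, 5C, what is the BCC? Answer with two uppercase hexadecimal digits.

XOR the bytes together:
  start with 0x53
  0x53 ⊕ 0x43 = 0x10
  0x10 ⊕ 0xA2 = 0xB2
  0xB2 ⊕ 0x66 = 0xD4
  0xD4 ⊕ 0x2E = 0xFA
  0xFA ⊕ 0x0E = 0xF4
  0xF4 ⊕ 0x9D = 0x69
  0x69 ⊕ 0x5C = 0x35

35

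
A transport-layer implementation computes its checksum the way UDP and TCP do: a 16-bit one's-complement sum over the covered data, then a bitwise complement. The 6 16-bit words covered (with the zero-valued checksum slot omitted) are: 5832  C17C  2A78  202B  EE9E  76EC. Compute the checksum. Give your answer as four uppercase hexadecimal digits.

3622

One's-complement addition (fold any carry out of bit 15 back into bit 0):
  0x5832 + 0xC17C = 0x119AE → wrap carry → 0x19AF
  0x19AF + 0x2A78 = 0x04427
  0x4427 + 0x202B = 0x06452
  0x6452 + 0xEE9E = 0x152F0 → wrap carry → 0x52F1
  0x52F1 + 0x76EC = 0x0C9DD
One's-complement sum = 0xC9DD.
Checksum = ~0xC9DD & 0xFFFF = 0x3622.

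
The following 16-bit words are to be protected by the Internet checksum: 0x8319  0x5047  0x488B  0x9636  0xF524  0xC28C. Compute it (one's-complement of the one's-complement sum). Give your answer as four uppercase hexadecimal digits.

One's-complement addition (fold any carry out of bit 15 back into bit 0):
  0x8319 + 0x5047 = 0x0D360
  0xD360 + 0x488B = 0x11BEB → wrap carry → 0x1BEC
  0x1BEC + 0x9636 = 0x0B222
  0xB222 + 0xF524 = 0x1A746 → wrap carry → 0xA747
  0xA747 + 0xC28C = 0x169D3 → wrap carry → 0x69D4
One's-complement sum = 0x69D4.
Checksum = ~0x69D4 & 0xFFFF = 0x962B.

962B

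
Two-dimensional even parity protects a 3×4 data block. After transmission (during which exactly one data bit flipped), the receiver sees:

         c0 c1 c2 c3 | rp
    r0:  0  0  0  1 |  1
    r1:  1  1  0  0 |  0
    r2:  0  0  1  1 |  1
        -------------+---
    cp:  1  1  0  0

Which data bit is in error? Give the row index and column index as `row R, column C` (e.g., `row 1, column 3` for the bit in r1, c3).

row 2, column 2

Recompute each row's even parity and compare to rp:
  r0: data parity 1, sent rp 1 → ok
  r1: data parity 0, sent rp 0 → ok
  r2: data parity 0, sent rp 1 → mismatch
Recompute each column's even parity and compare to cp:
  c0: data parity 1, sent cp 1 → ok
  c1: data parity 1, sent cp 1 → ok
  c2: data parity 1, sent cp 0 → mismatch
  c3: data parity 0, sent cp 0 → ok
Exactly one row (r2) and one column (c2) fail → the flipped bit is at their intersection.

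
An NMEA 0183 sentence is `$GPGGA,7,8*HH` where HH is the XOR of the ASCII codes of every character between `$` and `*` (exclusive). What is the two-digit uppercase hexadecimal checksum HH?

59

XOR the ASCII codes of the payload characters:
  'G' = 0x47 → acc = 0x47
  'P' = 0x50 → acc = 0x17
  'G' = 0x47 → acc = 0x50
  'G' = 0x47 → acc = 0x17
  'A' = 0x41 → acc = 0x56
  ',' = 0x2C → acc = 0x7A
  '7' = 0x37 → acc = 0x4D
  ',' = 0x2C → acc = 0x61
  '8' = 0x38 → acc = 0x59
Checksum = 0x59.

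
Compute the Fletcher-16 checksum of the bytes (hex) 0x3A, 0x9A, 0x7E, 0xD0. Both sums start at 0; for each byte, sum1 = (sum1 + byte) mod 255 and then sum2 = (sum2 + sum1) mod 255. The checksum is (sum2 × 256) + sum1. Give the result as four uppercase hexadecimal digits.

Running sums (mod 255):
  after byte 0 (0x3A): sum1=58, sum2=58
  after byte 1 (0x9A): sum1=212, sum2=15
  after byte 2 (0x7E): sum1=83, sum2=98
  after byte 3 (0xD0): sum1=36, sum2=134
Checksum = sum2·256 + sum1 = 134·256 + 36 = 34340 = 0x8624.

8624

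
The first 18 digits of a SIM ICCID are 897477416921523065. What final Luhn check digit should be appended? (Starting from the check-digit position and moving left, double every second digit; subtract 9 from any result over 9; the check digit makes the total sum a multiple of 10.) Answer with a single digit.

2

Partial digits right→left: 5 6 0 3 2 5 1 2 9 6 1 4 7 7 4 7 9 8
Double every second digit counting from the check-digit position (so the 1st, 3rd, 5th, ... of the partial from the right).
  doubled (with −9 where >9): 1 0 4 2 9 2 5 8 9 → sum 40
  kept as-is: 6 3 5 2 6 4 7 7 8 → sum 48
Total = 40 + 48 = 88.
Check digit = (10 − (88 mod 10)) mod 10 = 2.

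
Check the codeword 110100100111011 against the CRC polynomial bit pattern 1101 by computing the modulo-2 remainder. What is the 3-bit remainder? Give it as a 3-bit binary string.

000

Modulo-2 division of 110100100111011 by 1101:
  pos 0: 1101 XOR 1101 = 0000
  pos 6: 1001 XOR 1101 = 0100
  pos 7: 1001 XOR 1101 = 0100
  pos 8: 1001 XOR 1101 = 0100
  pos 9: 1000 XOR 1101 = 0101
  pos 10: 1011 XOR 1101 = 0110
  pos 11: 1101 XOR 1101 = 0000
Remainder = 000 (zero — the frame passes the CRC check).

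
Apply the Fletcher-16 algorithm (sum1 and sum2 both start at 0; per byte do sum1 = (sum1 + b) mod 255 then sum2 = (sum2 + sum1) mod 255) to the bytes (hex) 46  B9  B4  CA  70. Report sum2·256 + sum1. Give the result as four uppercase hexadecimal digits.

6AEF

Running sums (mod 255):
  after byte 0 (46): sum1=70, sum2=70
  after byte 1 (B9): sum1=0, sum2=70
  after byte 2 (B4): sum1=180, sum2=250
  after byte 3 (CA): sum1=127, sum2=122
  after byte 4 (70): sum1=239, sum2=106
Checksum = sum2·256 + sum1 = 106·256 + 239 = 27375 = 0x6AEF.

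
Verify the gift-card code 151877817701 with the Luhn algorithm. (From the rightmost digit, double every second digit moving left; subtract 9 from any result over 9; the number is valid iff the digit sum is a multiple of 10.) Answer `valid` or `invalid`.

From the right, keep odd positions and double even positions (subtract 9 from any doubled value over 9):
  doubled (positions 2,4,...): 0 5 7 5 2 2 → sum 21
  kept (positions 1,3,...): 1 7 1 7 8 5 → sum 29
Total = 50.
50 mod 10 = 0, so the number is valid.

valid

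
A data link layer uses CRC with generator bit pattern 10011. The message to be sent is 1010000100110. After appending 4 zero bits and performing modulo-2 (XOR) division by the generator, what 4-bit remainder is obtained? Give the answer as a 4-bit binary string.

1011

Append 4 zeros: 10100001001100000. Divide by 10011 (XOR where the leading bit is 1):
  pos 0: 10100 XOR 10011 = 00111
  pos 2: 11100 XOR 10011 = 01111
  pos 3: 11111 XOR 10011 = 01100
  pos 4: 11000 XOR 10011 = 01011
  pos 5: 10110 XOR 10011 = 00101
  pos 7: 10111 XOR 10011 = 00100
  pos 9: 10000 XOR 10011 = 00011
  pos 12: 11000 XOR 10011 = 01011
Remainder (last 4 bits) = 1011. This is the CRC / FCS.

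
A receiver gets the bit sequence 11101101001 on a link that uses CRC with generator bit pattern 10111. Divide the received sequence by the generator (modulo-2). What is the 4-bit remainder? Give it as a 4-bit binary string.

0010

Modulo-2 division of 11101101001 by 10111:
  pos 0: 11101 XOR 10111 = 01010
  pos 1: 10101 XOR 10111 = 00010
  pos 4: 10010 XOR 10111 = 00101
  pos 6: 10101 XOR 10111 = 00010
Remainder = 0010 (nonzero — an error is detected).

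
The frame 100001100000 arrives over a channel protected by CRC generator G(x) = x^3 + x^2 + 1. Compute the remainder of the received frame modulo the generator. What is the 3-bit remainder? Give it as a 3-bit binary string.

010

Modulo-2 division of 100001100000 by 1101:
  pos 0: 1000 XOR 1101 = 0101
  pos 1: 1010 XOR 1101 = 0111
  pos 2: 1111 XOR 1101 = 0010
  pos 4: 1010 XOR 1101 = 0111
  pos 5: 1110 XOR 1101 = 0011
  pos 7: 1100 XOR 1101 = 0001
Remainder = 010 (nonzero — an error is detected).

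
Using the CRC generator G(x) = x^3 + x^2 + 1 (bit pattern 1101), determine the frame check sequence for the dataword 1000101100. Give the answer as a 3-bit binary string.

100

Append 3 zeros: 1000101100000. Divide by 1101 (XOR where the leading bit is 1):
  pos 0: 1000 XOR 1101 = 0101
  pos 1: 1011 XOR 1101 = 0110
  pos 2: 1100 XOR 1101 = 0001
  pos 5: 1110 XOR 1101 = 0011
  pos 7: 1100 XOR 1101 = 0001
Remainder (last 3 bits) = 100. This is the CRC / FCS.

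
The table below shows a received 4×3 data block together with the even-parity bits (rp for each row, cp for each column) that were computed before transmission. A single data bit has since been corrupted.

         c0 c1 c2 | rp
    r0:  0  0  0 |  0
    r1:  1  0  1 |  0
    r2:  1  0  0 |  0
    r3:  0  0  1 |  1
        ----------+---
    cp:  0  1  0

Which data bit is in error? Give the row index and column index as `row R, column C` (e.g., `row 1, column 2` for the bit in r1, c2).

Recompute each row's even parity and compare to rp:
  r0: data parity 0, sent rp 0 → ok
  r1: data parity 0, sent rp 0 → ok
  r2: data parity 1, sent rp 0 → mismatch
  r3: data parity 1, sent rp 1 → ok
Recompute each column's even parity and compare to cp:
  c0: data parity 0, sent cp 0 → ok
  c1: data parity 0, sent cp 1 → mismatch
  c2: data parity 0, sent cp 0 → ok
Exactly one row (r2) and one column (c1) fail → the flipped bit is at their intersection.

row 2, column 1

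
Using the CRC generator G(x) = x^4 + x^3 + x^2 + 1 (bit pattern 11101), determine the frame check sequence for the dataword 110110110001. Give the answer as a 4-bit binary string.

Append 4 zeros: 1101101100010000. Divide by 11101 (XOR where the leading bit is 1):
  pos 0: 11011 XOR 11101 = 00110
  pos 2: 11001 XOR 11101 = 00100
  pos 4: 10010 XOR 11101 = 01111
  pos 5: 11110 XOR 11101 = 00011
  pos 8: 11010 XOR 11101 = 00111
  pos 10: 11100 XOR 11101 = 00001
Remainder (last 4 bits) = 0010. This is the CRC / FCS.

0010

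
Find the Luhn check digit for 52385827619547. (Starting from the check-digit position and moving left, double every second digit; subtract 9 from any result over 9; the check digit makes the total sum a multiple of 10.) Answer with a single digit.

5

Partial digits right→left: 7 4 5 9 1 6 7 2 8 5 8 3 2 5
Double every second digit counting from the check-digit position (so the 1st, 3rd, 5th, ... of the partial from the right).
  doubled (with −9 where >9): 5 1 2 5 7 7 4 → sum 31
  kept as-is: 4 9 6 2 5 3 5 → sum 34
Total = 31 + 34 = 65.
Check digit = (10 − (65 mod 10)) mod 10 = 5.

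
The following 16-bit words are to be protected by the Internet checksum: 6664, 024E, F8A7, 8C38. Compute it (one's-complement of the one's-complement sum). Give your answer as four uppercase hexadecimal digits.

One's-complement addition (fold any carry out of bit 15 back into bit 0):
  0x6664 + 0x024E = 0x068B2
  0x68B2 + 0xF8A7 = 0x16159 → wrap carry → 0x615A
  0x615A + 0x8C38 = 0x0ED92
One's-complement sum = 0xED92.
Checksum = ~0xED92 & 0xFFFF = 0x126D.

126D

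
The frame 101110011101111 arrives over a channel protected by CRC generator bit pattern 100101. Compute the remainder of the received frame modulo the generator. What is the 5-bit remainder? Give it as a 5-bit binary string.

Modulo-2 division of 101110011101111 by 100101:
  pos 0: 101110 XOR 100101 = 001011
  pos 2: 101101 XOR 100101 = 001000
  pos 4: 100011 XOR 100101 = 000110
  pos 7: 110011 XOR 100101 = 010110
  pos 8: 101101 XOR 100101 = 001000
Remainder = 10001 (nonzero — an error is detected).

10001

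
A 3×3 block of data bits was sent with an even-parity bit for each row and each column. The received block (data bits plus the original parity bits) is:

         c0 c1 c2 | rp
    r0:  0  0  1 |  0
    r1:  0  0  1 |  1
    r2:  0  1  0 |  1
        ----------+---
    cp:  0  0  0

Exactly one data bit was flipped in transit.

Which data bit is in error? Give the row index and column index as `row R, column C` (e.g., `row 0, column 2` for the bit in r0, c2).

Recompute each row's even parity and compare to rp:
  r0: data parity 1, sent rp 0 → mismatch
  r1: data parity 1, sent rp 1 → ok
  r2: data parity 1, sent rp 1 → ok
Recompute each column's even parity and compare to cp:
  c0: data parity 0, sent cp 0 → ok
  c1: data parity 1, sent cp 0 → mismatch
  c2: data parity 0, sent cp 0 → ok
Exactly one row (r0) and one column (c1) fail → the flipped bit is at their intersection.

row 0, column 1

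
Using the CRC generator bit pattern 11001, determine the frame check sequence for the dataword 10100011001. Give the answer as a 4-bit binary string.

Append 4 zeros: 101000110010000. Divide by 11001 (XOR where the leading bit is 1):
  pos 0: 10100 XOR 11001 = 01101
  pos 1: 11010 XOR 11001 = 00011
  pos 4: 11110 XOR 11001 = 00111
  pos 6: 11101 XOR 11001 = 00100
  pos 8: 10000 XOR 11001 = 01001
  pos 9: 10010 XOR 11001 = 01011
  pos 10: 10110 XOR 11001 = 01111
Remainder (last 4 bits) = 1111. This is the CRC / FCS.

1111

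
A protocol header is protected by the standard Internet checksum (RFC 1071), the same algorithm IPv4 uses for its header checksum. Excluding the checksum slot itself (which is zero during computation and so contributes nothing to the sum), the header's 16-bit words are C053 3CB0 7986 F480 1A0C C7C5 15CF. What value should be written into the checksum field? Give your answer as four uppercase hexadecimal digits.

9D53

One's-complement addition (fold any carry out of bit 15 back into bit 0):
  0xC053 + 0x3CB0 = 0x0FD03
  0xFD03 + 0x7986 = 0x17689 → wrap carry → 0x768A
  0x768A + 0xF480 = 0x16B0A → wrap carry → 0x6B0B
  0x6B0B + 0x1A0C = 0x08517
  0x8517 + 0xC7C5 = 0x14CDC → wrap carry → 0x4CDD
  0x4CDD + 0x15CF = 0x062AC
One's-complement sum = 0x62AC.
Checksum = ~0x62AC & 0xFFFF = 0x9D53.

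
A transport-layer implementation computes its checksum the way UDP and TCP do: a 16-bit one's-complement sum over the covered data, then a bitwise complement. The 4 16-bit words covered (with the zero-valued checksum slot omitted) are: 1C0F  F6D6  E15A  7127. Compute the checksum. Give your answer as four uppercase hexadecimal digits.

9A97

One's-complement addition (fold any carry out of bit 15 back into bit 0):
  0x1C0F + 0xF6D6 = 0x112E5 → wrap carry → 0x12E6
  0x12E6 + 0xE15A = 0x0F440
  0xF440 + 0x7127 = 0x16567 → wrap carry → 0x6568
One's-complement sum = 0x6568.
Checksum = ~0x6568 & 0xFFFF = 0x9A97.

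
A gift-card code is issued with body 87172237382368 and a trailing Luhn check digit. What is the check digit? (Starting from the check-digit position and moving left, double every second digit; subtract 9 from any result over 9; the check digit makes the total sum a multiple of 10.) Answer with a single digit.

6

Partial digits right→left: 8 6 3 2 8 3 7 3 2 2 7 1 7 8
Double every second digit counting from the check-digit position (so the 1st, 3rd, 5th, ... of the partial from the right).
  doubled (with −9 where >9): 7 6 7 5 4 5 5 → sum 39
  kept as-is: 6 2 3 3 2 1 8 → sum 25
Total = 39 + 25 = 64.
Check digit = (10 − (64 mod 10)) mod 10 = 6.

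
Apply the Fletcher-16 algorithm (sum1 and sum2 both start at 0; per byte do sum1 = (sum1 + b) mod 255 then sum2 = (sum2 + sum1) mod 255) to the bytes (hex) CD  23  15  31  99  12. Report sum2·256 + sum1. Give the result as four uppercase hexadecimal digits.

Running sums (mod 255):
  after byte 0 (CD): sum1=205, sum2=205
  after byte 1 (23): sum1=240, sum2=190
  after byte 2 (15): sum1=6, sum2=196
  after byte 3 (31): sum1=55, sum2=251
  after byte 4 (99): sum1=208, sum2=204
  after byte 5 (12): sum1=226, sum2=175
Checksum = sum2·256 + sum1 = 175·256 + 226 = 45026 = 0xAFE2.

AFE2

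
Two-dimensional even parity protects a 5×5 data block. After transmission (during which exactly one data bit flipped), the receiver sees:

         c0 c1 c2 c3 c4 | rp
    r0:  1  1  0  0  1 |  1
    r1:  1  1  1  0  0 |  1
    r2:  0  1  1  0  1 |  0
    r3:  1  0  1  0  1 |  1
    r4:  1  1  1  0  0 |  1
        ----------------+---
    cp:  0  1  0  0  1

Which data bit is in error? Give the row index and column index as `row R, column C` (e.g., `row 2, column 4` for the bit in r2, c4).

Recompute each row's even parity and compare to rp:
  r0: data parity 1, sent rp 1 → ok
  r1: data parity 1, sent rp 1 → ok
  r2: data parity 1, sent rp 0 → mismatch
  r3: data parity 1, sent rp 1 → ok
  r4: data parity 1, sent rp 1 → ok
Recompute each column's even parity and compare to cp:
  c0: data parity 0, sent cp 0 → ok
  c1: data parity 0, sent cp 1 → mismatch
  c2: data parity 0, sent cp 0 → ok
  c3: data parity 0, sent cp 0 → ok
  c4: data parity 1, sent cp 1 → ok
Exactly one row (r2) and one column (c1) fail → the flipped bit is at their intersection.

row 2, column 1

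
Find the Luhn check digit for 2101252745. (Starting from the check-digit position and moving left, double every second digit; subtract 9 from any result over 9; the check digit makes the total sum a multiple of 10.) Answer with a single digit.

9

Partial digits right→left: 5 4 7 2 5 2 1 0 1 2
Double every second digit counting from the check-digit position (so the 1st, 3rd, 5th, ... of the partial from the right).
  doubled (with −9 where >9): 1 5 1 2 2 → sum 11
  kept as-is: 4 2 2 0 2 → sum 10
Total = 11 + 10 = 21.
Check digit = (10 − (21 mod 10)) mod 10 = 9.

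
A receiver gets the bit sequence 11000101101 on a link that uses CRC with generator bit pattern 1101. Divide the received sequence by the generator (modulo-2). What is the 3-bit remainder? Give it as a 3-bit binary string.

Modulo-2 division of 11000101101 by 1101:
  pos 0: 1100 XOR 1101 = 0001
  pos 3: 1010 XOR 1101 = 0111
  pos 4: 1111 XOR 1101 = 0010
  pos 6: 1010 XOR 1101 = 0111
  pos 7: 1111 XOR 1101 = 0010
Remainder = 010 (nonzero — an error is detected).

010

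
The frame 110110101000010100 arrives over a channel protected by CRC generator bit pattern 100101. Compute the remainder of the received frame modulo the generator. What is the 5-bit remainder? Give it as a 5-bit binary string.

Modulo-2 division of 110110101000010100 by 100101:
  pos 0: 110110 XOR 100101 = 010011
  pos 1: 100111 XOR 100101 = 000010
  pos 5: 100100 XOR 100101 = 000001
  pos 10: 100101 XOR 100101 = 000000
Remainder = 00000 (zero — the frame passes the CRC check).

00000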